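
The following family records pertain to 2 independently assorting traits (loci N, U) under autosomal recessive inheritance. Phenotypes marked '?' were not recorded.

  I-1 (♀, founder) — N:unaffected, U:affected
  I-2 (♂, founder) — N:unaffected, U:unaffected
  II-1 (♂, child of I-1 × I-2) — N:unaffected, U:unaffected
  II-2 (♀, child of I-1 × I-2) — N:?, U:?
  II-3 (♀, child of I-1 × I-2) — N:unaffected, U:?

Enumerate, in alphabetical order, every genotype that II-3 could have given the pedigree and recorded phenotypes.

II-3 ∈ {NN Uu, NN uu, Nn Uu, Nn uu}

N/I-1 un ·: NN|Nn
N/I-2 un ·: NN|Nn
N/II-1 un I-1×I-2: NN|Nn
N/II-2 ? I-1×I-2: NN|Nn|nn
N/II-3 un I-1×I-2: NN|Nn
⇒ N over [I-1,I-2,II-1,II-2,II-3]: 29 consistent
U/I-1 aff ·: uu
U/I-2 un ·: UU|Uu
U/II-1 un I-1×I-2: Uu
U/II-2 ? I-1×I-2: Uu|uu
U/II-3 ? I-1×I-2: Uu|uu
⇒ U over [I-1,I-2,II-1,II-2,II-3]: 5 consistent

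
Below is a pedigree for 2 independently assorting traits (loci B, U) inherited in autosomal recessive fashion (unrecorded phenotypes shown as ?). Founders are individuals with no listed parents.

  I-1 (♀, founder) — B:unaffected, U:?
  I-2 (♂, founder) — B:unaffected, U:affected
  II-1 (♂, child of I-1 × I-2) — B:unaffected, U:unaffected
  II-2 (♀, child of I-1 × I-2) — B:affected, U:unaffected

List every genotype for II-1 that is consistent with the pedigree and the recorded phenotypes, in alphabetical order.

B/I-1 un ·: Bb
B/I-2 un ·: Bb
B/II-1 un I-1×I-2: BB|Bb
B/II-2 aff I-1×I-2: bb
⇒ B over [I-1,I-2,II-1,II-2]: 2 consistent
U/I-1 ? ·: UU|Uu
U/I-2 aff ·: uu
U/II-1 un I-1×I-2: Uu
U/II-2 un I-1×I-2: Uu
⇒ U over [I-1,I-2,II-1,II-2]: 2 consistent

II-1 ∈ {BB Uu, Bb Uu}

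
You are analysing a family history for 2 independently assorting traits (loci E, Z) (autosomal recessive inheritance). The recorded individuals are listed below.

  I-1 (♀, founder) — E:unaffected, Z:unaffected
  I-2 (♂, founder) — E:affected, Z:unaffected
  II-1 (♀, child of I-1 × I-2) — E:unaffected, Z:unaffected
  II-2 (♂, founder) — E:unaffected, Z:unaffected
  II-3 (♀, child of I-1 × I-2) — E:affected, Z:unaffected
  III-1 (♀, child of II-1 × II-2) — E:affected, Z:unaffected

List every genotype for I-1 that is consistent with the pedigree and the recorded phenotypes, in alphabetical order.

I-1 ∈ {Ee ZZ, Ee Zz}

E/I-1 un ·: Ee
E/I-2 aff ·: ee
E/II-1 un I-1×I-2: Ee
E/II-2 un ·: Ee
E/II-3 aff I-1×I-2: ee
E/III-1 aff II-1×II-2: ee
⇒ E over [I-1,I-2,II-1,II-2,II-3,III-1]: 1 consistent
Z/I-1 un ·: ZZ|Zz
Z/I-2 un ·: ZZ|Zz
Z/II-1 un I-1×I-2: ZZ|Zz
Z/II-2 un ·: ZZ|Zz
Z/II-3 un I-1×I-2: ZZ|Zz
Z/III-1 un II-1×II-2: ZZ|Zz
⇒ Z over [I-1,I-2,II-1,II-2,II-3,III-1]: 45 consistent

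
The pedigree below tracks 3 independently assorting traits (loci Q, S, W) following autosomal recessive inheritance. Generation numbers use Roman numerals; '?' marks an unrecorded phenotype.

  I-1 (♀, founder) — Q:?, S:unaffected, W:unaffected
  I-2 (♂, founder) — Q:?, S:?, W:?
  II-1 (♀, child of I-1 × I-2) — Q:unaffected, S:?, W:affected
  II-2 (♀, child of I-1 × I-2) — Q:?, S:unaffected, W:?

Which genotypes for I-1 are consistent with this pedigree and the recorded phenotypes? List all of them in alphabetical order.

I-1 ∈ {QQ SS Ww, QQ Ss Ww, Qq SS Ww, Qq Ss Ww, qq SS Ww, qq Ss Ww}

Q/I-1 ? ·: QQ|Qq|qq
Q/I-2 ? ·: QQ|Qq|qq
Q/II-1 un I-1×I-2: QQ|Qq
Q/II-2 ? I-1×I-2: QQ|Qq|qq
⇒ Q over [I-1,I-2,II-1,II-2]: 21 consistent
S/I-1 un ·: SS|Ss
S/I-2 ? ·: SS|Ss|ss
S/II-1 ? I-1×I-2: SS|Ss|ss
S/II-2 un I-1×I-2: SS|Ss
⇒ S over [I-1,I-2,II-1,II-2]: 18 consistent
W/I-1 un ·: Ww
W/I-2 ? ·: Ww|ww
W/II-1 aff I-1×I-2: ww
W/II-2 ? I-1×I-2: WW|Ww|ww
⇒ W over [I-1,I-2,II-1,II-2]: 5 consistent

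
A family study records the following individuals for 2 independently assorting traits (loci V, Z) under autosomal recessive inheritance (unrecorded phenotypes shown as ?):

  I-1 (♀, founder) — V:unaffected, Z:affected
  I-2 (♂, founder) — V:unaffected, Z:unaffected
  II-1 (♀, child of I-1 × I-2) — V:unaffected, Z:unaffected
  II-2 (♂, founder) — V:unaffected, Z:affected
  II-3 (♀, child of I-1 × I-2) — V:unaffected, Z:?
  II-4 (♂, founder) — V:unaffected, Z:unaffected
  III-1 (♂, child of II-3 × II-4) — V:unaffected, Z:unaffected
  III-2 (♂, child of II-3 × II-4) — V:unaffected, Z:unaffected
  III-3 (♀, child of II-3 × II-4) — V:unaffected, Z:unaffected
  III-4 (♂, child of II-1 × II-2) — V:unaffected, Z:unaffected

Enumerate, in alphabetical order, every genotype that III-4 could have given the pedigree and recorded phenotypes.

V/I-1 un ·: VV|Vv
V/I-2 un ·: VV|Vv
V/II-1 un I-1×I-2: VV|Vv
V/II-2 un ·: VV|Vv
V/II-3 un I-1×I-2: VV|Vv
V/II-4 un ·: VV|Vv
V/III-1 un II-3×II-4: VV|Vv
V/III-2 un II-3×II-4: VV|Vv
V/III-3 un II-3×II-4: VV|Vv
V/III-4 un II-1×II-2: VV|Vv
⇒ V over [I-1,I-2,II-1,II-2,II-3,II-4,III-1,III-2,III-3,III-4]: 552 consistent
Z/I-1 aff ·: zz
Z/I-2 un ·: ZZ|Zz
Z/II-1 un I-1×I-2: Zz
Z/II-2 aff ·: zz
Z/II-3 ? I-1×I-2: Zz|zz
Z/II-4 un ·: ZZ|Zz
Z/III-1 un II-3×II-4: ZZ|Zz
Z/III-2 un II-3×II-4: ZZ|Zz
Z/III-3 un II-3×II-4: ZZ|Zz
Z/III-4 un II-1×II-2: Zz
⇒ Z over [I-1,I-2,II-1,II-2,II-3,II-4,III-1,III-2,III-3,III-4]: 34 consistent

III-4 ∈ {VV Zz, Vv Zz}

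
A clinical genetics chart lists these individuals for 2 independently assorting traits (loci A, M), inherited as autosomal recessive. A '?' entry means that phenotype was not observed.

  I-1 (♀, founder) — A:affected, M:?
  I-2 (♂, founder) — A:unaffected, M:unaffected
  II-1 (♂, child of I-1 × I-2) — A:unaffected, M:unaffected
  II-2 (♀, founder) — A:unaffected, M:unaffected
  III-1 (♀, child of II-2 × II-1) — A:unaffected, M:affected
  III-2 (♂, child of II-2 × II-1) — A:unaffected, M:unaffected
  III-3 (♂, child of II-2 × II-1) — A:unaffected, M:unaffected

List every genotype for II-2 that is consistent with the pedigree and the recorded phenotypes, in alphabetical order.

A/I-1 aff ·: aa
A/I-2 un ·: AA|Aa
A/II-1 un I-1×I-2: Aa
A/II-2 un ·: AA|Aa
A/III-1 un II-2×II-1: AA|Aa
A/III-2 un II-2×II-1: AA|Aa
A/III-3 un II-2×II-1: AA|Aa
⇒ A over [I-1,I-2,II-1,II-2,III-1,III-2,III-3]: 32 consistent
M/I-1 ? ·: MM|Mm|mm
M/I-2 un ·: MM|Mm
M/II-1 un I-1×I-2: Mm
M/II-2 un ·: Mm
M/III-1 aff II-2×II-1: mm
M/III-2 un II-2×II-1: MM|Mm
M/III-3 un II-2×II-1: MM|Mm
⇒ M over [I-1,I-2,II-1,II-2,III-1,III-2,III-3]: 20 consistent

II-2 ∈ {AA Mm, Aa Mm}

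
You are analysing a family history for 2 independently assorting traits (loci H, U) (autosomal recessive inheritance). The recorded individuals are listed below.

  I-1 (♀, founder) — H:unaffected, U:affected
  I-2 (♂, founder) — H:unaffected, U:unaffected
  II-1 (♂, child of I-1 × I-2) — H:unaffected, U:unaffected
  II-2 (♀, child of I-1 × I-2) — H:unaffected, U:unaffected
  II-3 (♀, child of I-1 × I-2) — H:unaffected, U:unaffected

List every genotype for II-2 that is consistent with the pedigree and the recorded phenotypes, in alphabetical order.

II-2 ∈ {HH Uu, Hh Uu}

H/I-1 un ·: HH|Hh
H/I-2 un ·: HH|Hh
H/II-1 un I-1×I-2: HH|Hh
H/II-2 un I-1×I-2: HH|Hh
H/II-3 un I-1×I-2: HH|Hh
⇒ H over [I-1,I-2,II-1,II-2,II-3]: 25 consistent
U/I-1 aff ·: uu
U/I-2 un ·: UU|Uu
U/II-1 un I-1×I-2: Uu
U/II-2 un I-1×I-2: Uu
U/II-3 un I-1×I-2: Uu
⇒ U over [I-1,I-2,II-1,II-2,II-3]: 2 consistent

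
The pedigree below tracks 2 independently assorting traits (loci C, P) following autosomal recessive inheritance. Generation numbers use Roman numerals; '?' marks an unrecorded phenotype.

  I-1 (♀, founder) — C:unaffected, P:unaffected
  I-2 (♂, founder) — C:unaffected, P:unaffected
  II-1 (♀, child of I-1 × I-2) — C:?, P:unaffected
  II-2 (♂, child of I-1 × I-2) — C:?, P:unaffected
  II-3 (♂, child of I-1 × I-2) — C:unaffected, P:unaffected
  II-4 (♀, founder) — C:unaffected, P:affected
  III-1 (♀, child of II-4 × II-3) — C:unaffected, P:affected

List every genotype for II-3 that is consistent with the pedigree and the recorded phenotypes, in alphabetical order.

C/I-1 un ·: CC|Cc
C/I-2 un ·: CC|Cc
C/II-1 ? I-1×I-2: CC|Cc|cc
C/II-2 ? I-1×I-2: CC|Cc|cc
C/II-3 un I-1×I-2: CC|Cc
C/II-4 un ·: CC|Cc
C/III-1 un II-4×II-3: CC|Cc
⇒ C over [I-1,I-2,II-1,II-2,II-3,II-4,III-1]: 122 consistent
P/I-1 un ·: PP|Pp
P/I-2 un ·: PP|Pp
P/II-1 un I-1×I-2: PP|Pp
P/II-2 un I-1×I-2: PP|Pp
P/II-3 un I-1×I-2: Pp
P/II-4 aff ·: pp
P/III-1 aff II-4×II-3: pp
⇒ P over [I-1,I-2,II-1,II-2,II-3,II-4,III-1]: 12 consistent

II-3 ∈ {CC Pp, Cc Pp}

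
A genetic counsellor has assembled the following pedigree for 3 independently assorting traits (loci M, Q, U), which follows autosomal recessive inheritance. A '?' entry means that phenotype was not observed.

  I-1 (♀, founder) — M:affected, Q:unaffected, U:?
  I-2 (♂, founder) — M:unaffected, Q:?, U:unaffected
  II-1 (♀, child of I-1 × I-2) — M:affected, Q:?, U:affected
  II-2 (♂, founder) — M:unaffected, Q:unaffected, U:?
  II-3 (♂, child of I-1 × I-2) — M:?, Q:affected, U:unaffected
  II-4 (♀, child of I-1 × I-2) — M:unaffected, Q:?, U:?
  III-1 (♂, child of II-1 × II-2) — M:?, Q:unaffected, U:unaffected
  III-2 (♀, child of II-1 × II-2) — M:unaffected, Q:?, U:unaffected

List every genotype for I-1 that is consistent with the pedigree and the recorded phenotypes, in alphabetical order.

M/I-1 aff ·: mm
M/I-2 un ·: Mm
M/II-1 aff I-1×I-2: mm
M/II-2 un ·: MM|Mm
M/II-3 ? I-1×I-2: Mm|mm
M/II-4 un I-1×I-2: Mm
M/III-1 ? II-1×II-2: Mm|mm
M/III-2 un II-1×II-2: Mm
⇒ M over [I-1,I-2,II-1,II-2,II-3,II-4,III-1,III-2]: 6 consistent
Q/I-1 un ·: Qq
Q/I-2 ? ·: Qq|qq
Q/II-1 ? I-1×I-2: QQ|Qq|qq
Q/II-2 un ·: QQ|Qq
Q/II-3 aff I-1×I-2: qq
Q/II-4 ? I-1×I-2: QQ|Qq|qq
Q/III-1 un II-1×II-2: QQ|Qq
Q/III-2 ? II-1×II-2: QQ|Qq|qq
⇒ Q over [I-1,I-2,II-1,II-2,II-3,II-4,III-1,III-2]: 80 consistent
U/I-1 ? ·: Uu|uu
U/I-2 un ·: Uu
U/II-1 aff I-1×I-2: uu
U/II-2 ? ·: UU|Uu
U/II-3 un I-1×I-2: UU|Uu
U/II-4 ? I-1×I-2: UU|Uu|uu
U/III-1 un II-1×II-2: Uu
U/III-2 un II-1×II-2: Uu
⇒ U over [I-1,I-2,II-1,II-2,II-3,II-4,III-1,III-2]: 16 consistent

I-1 ∈ {mm Qq Uu, mm Qq uu}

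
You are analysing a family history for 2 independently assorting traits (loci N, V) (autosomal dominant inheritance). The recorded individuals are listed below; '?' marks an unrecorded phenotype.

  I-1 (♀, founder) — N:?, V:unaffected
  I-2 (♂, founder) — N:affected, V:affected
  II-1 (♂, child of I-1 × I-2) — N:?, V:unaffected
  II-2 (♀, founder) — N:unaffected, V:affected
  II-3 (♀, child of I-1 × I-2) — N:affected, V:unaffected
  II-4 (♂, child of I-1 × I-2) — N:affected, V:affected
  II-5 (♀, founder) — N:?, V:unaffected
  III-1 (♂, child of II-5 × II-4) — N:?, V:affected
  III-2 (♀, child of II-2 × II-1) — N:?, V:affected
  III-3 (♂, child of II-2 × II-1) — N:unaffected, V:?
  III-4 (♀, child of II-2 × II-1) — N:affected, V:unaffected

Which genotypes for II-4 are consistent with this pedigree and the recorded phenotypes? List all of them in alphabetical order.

II-4 ∈ {NN Vv, Nn Vv}

N/I-1 ? ·: nn|Nn|NN
N/I-2 aff ·: Nn|NN
N/II-1 ? I-1×I-2: Nn
N/II-2 un ·: nn
N/II-3 aff I-1×I-2: Nn|NN
N/II-4 aff I-1×I-2: Nn|NN
N/II-5 ? ·: nn|Nn|NN
N/III-1 ? II-5×II-4: nn|Nn|NN
N/III-2 ? II-2×II-1: nn|Nn
N/III-3 un II-2×II-1: nn
N/III-4 aff II-2×II-1: Nn
⇒ N over [I-1,I-2,II-1,II-2,II-3,II-4,II-5,III-1,III-2,III-3,III-4]: 160 consistent
V/I-1 un ·: vv
V/I-2 aff ·: Vv
V/II-1 un I-1×I-2: vv
V/II-2 aff ·: Vv
V/II-3 un I-1×I-2: vv
V/II-4 aff I-1×I-2: Vv
V/II-5 un ·: vv
V/III-1 aff II-5×II-4: Vv
V/III-2 aff II-2×II-1: Vv
V/III-3 ? II-2×II-1: vv|Vv
V/III-4 un II-2×II-1: vv
⇒ V over [I-1,I-2,II-1,II-2,II-3,II-4,II-5,III-1,III-2,III-3,III-4]: 2 consistent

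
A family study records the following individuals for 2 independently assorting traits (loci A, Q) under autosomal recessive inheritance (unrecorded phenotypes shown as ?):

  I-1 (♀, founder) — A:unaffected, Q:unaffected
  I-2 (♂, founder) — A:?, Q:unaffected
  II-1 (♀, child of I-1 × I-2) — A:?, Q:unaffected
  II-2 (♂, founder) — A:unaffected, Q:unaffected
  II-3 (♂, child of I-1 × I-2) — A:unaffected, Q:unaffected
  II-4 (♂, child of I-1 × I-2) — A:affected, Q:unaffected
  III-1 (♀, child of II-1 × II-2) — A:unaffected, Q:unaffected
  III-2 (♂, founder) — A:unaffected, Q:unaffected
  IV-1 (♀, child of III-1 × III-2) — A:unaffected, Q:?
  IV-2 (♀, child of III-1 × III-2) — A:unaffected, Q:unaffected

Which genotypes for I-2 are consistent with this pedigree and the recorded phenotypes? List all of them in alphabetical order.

A/I-1 un ·: Aa
A/I-2 ? ·: Aa|aa
A/II-1 ? I-1×I-2: AA|Aa|aa
A/II-2 un ·: AA|Aa
A/II-3 un I-1×I-2: AA|Aa
A/II-4 aff I-1×I-2: aa
A/III-1 un II-1×II-2: AA|Aa
A/III-2 un ·: AA|Aa
A/IV-1 un III-1×III-2: AA|Aa
A/IV-2 un III-1×III-2: AA|Aa
⇒ A over [I-1,I-2,II-1,II-2,II-3,II-4,III-1,III-2,IV-1,IV-2]: 162 consistent
Q/I-1 un ·: QQ|Qq
Q/I-2 un ·: QQ|Qq
Q/II-1 un I-1×I-2: QQ|Qq
Q/II-2 un ·: QQ|Qq
Q/II-3 un I-1×I-2: QQ|Qq
Q/II-4 un I-1×I-2: QQ|Qq
Q/III-1 un II-1×II-2: QQ|Qq
Q/III-2 un ·: QQ|Qq
Q/IV-1 ? III-1×III-2: QQ|Qq|qq
Q/IV-2 un III-1×III-2: QQ|Qq
⇒ Q over [I-1,I-2,II-1,II-2,II-3,II-4,III-1,III-2,IV-1,IV-2]: 620 consistent

I-2 ∈ {Aa QQ, Aa Qq, aa QQ, aa Qq}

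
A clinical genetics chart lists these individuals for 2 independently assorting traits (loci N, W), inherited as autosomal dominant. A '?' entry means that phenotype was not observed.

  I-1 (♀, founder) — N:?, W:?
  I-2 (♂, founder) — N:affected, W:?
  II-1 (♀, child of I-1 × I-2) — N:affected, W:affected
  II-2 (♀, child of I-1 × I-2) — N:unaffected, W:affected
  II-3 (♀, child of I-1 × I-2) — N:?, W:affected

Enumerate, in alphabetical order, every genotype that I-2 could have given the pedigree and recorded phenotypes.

I-2 ∈ {Nn WW, Nn Ww, Nn ww}

N/I-1 ? ·: nn|Nn
N/I-2 aff ·: Nn
N/II-1 aff I-1×I-2: Nn|NN
N/II-2 un I-1×I-2: nn
N/II-3 ? I-1×I-2: nn|Nn|NN
⇒ N over [I-1,I-2,II-1,II-2,II-3]: 8 consistent
W/I-1 ? ·: ww|Ww|WW
W/I-2 ? ·: ww|Ww|WW
W/II-1 aff I-1×I-2: Ww|WW
W/II-2 aff I-1×I-2: Ww|WW
W/II-3 aff I-1×I-2: Ww|WW
⇒ W over [I-1,I-2,II-1,II-2,II-3]: 29 consistent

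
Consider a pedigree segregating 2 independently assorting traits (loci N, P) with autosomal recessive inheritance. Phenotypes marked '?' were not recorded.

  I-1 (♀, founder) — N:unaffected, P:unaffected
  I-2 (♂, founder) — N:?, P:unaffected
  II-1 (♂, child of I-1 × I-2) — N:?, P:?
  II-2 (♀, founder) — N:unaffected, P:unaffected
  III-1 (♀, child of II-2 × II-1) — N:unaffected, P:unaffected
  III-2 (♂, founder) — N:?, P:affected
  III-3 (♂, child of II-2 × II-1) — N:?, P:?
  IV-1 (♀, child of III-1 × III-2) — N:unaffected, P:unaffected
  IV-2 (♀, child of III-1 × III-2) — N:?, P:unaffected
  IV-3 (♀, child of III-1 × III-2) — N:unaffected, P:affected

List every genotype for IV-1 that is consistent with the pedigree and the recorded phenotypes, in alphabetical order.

IV-1 ∈ {NN Pp, Nn Pp}

N/I-1 un ·: NN|Nn
N/I-2 ? ·: NN|Nn|nn
N/II-1 ? I-1×I-2: NN|Nn|nn
N/II-2 un ·: NN|Nn
N/III-1 un II-2×II-1: NN|Nn
N/III-2 ? ·: NN|Nn|nn
N/III-3 ? II-2×II-1: NN|Nn|nn
N/IV-1 un III-1×III-2: NN|Nn
N/IV-2 ? III-1×III-2: NN|Nn|nn
N/IV-3 un III-1×III-2: NN|Nn
⇒ N over [I-1,I-2,II-1,II-2,III-1,III-2,III-3,IV-1,IV-2,IV-3]: 1228 consistent
P/I-1 un ·: PP|Pp
P/I-2 un ·: PP|Pp
P/II-1 ? I-1×I-2: PP|Pp|pp
P/II-2 un ·: PP|Pp
P/III-1 un II-2×II-1: Pp
P/III-2 aff ·: pp
P/III-3 ? II-2×II-1: PP|Pp|pp
P/IV-1 un III-1×III-2: Pp
P/IV-2 un III-1×III-2: Pp
P/IV-3 aff III-1×III-2: pp
⇒ P over [I-1,I-2,II-1,II-2,III-1,III-2,III-3,IV-1,IV-2,IV-3]: 26 consistent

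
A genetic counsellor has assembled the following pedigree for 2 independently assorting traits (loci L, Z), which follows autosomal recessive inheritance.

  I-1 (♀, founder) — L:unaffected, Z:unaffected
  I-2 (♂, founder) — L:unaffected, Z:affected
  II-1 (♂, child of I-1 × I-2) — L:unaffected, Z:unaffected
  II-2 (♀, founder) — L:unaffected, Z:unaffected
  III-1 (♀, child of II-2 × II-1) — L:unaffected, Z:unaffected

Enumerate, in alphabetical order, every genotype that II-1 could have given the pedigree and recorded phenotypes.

L/I-1 un ·: LL|Ll
L/I-2 un ·: LL|Ll
L/II-1 un I-1×I-2: LL|Ll
L/II-2 un ·: LL|Ll
L/III-1 un II-2×II-1: LL|Ll
⇒ L over [I-1,I-2,II-1,II-2,III-1]: 24 consistent
Z/I-1 un ·: ZZ|Zz
Z/I-2 aff ·: zz
Z/II-1 un I-1×I-2: Zz
Z/II-2 un ·: ZZ|Zz
Z/III-1 un II-2×II-1: ZZ|Zz
⇒ Z over [I-1,I-2,II-1,II-2,III-1]: 8 consistent

II-1 ∈ {LL Zz, Ll Zz}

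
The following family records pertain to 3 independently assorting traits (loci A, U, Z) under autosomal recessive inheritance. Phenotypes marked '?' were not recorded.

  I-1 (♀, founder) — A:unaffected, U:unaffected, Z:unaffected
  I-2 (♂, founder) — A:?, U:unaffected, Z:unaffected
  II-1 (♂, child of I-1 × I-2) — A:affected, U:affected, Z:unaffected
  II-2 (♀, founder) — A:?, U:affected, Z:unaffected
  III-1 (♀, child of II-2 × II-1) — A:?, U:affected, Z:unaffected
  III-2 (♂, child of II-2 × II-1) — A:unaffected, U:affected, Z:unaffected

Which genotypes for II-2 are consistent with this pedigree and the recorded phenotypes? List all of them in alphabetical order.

II-2 ∈ {AA uu ZZ, AA uu Zz, Aa uu ZZ, Aa uu Zz}

A/I-1 un ·: Aa
A/I-2 ? ·: Aa|aa
A/II-1 aff I-1×I-2: aa
A/II-2 ? ·: AA|Aa
A/III-1 ? II-2×II-1: Aa|aa
A/III-2 un II-2×II-1: Aa
⇒ A over [I-1,I-2,II-1,II-2,III-1,III-2]: 6 consistent
U/I-1 un ·: Uu
U/I-2 un ·: Uu
U/II-1 aff I-1×I-2: uu
U/II-2 aff ·: uu
U/III-1 aff II-2×II-1: uu
U/III-2 aff II-2×II-1: uu
⇒ U over [I-1,I-2,II-1,II-2,III-1,III-2]: 1 consistent
Z/I-1 un ·: ZZ|Zz
Z/I-2 un ·: ZZ|Zz
Z/II-1 un I-1×I-2: ZZ|Zz
Z/II-2 un ·: ZZ|Zz
Z/III-1 un II-2×II-1: ZZ|Zz
Z/III-2 un II-2×II-1: ZZ|Zz
⇒ Z over [I-1,I-2,II-1,II-2,III-1,III-2]: 44 consistent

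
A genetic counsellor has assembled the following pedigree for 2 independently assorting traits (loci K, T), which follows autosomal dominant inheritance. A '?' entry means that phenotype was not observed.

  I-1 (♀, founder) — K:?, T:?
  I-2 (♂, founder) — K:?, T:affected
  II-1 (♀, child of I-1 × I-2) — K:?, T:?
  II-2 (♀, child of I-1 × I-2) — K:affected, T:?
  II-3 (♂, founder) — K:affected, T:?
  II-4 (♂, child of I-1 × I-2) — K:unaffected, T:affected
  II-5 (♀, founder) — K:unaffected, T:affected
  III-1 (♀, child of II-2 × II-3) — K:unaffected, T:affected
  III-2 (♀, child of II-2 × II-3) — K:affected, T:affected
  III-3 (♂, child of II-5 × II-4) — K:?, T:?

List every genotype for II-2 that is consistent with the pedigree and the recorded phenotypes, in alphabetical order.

K/I-1 ? ·: kk|Kk
K/I-2 ? ·: kk|Kk
K/II-1 ? I-1×I-2: kk|Kk|KK
K/II-2 aff I-1×I-2: Kk
K/II-3 aff ·: Kk
K/II-4 un I-1×I-2: kk
K/II-5 un ·: kk
K/III-1 un II-2×II-3: kk
K/III-2 aff II-2×II-3: Kk|KK
K/III-3 ? II-5×II-4: kk
⇒ K over [I-1,I-2,II-1,II-2,II-3,II-4,II-5,III-1,III-2,III-3]: 14 consistent
T/I-1 ? ·: tt|Tt|TT
T/I-2 aff ·: Tt|TT
T/II-1 ? I-1×I-2: tt|Tt|TT
T/II-2 ? I-1×I-2: tt|Tt|TT
T/II-3 ? ·: tt|Tt|TT
T/II-4 aff I-1×I-2: Tt|TT
T/II-5 aff ·: Tt|TT
T/III-1 aff II-2×II-3: Tt|TT
T/III-2 aff II-2×II-3: Tt|TT
T/III-3 ? II-5×II-4: tt|Tt|TT
⇒ T over [I-1,I-2,II-1,II-2,II-3,II-4,II-5,III-1,III-2,III-3]: 1061 consistent

II-2 ∈ {Kk TT, Kk Tt, Kk tt}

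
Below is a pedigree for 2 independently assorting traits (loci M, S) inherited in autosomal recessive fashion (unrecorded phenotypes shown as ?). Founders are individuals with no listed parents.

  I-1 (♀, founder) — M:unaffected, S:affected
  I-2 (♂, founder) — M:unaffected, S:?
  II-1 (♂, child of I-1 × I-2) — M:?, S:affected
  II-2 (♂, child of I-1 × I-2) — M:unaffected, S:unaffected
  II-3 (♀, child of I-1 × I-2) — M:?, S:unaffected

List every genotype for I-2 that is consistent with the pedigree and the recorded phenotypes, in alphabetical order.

M/I-1 un ·: MM|Mm
M/I-2 un ·: MM|Mm
M/II-1 ? I-1×I-2: MM|Mm|mm
M/II-2 un I-1×I-2: MM|Mm
M/II-3 ? I-1×I-2: MM|Mm|mm
⇒ M over [I-1,I-2,II-1,II-2,II-3]: 35 consistent
S/I-1 aff ·: ss
S/I-2 ? ·: Ss
S/II-1 aff I-1×I-2: ss
S/II-2 un I-1×I-2: Ss
S/II-3 un I-1×I-2: Ss
⇒ S over [I-1,I-2,II-1,II-2,II-3]: 1 consistent

I-2 ∈ {MM Ss, Mm Ss}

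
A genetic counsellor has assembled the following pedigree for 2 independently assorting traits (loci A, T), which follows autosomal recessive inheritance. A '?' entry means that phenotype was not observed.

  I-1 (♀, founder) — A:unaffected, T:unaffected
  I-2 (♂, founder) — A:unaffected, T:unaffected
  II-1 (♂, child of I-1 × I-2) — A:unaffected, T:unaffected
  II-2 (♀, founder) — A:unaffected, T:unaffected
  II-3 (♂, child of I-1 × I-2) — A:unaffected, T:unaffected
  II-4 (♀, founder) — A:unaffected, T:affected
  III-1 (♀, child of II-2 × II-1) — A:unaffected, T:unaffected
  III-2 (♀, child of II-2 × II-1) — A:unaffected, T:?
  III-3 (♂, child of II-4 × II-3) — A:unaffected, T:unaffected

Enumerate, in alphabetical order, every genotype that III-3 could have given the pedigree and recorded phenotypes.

III-3 ∈ {AA Tt, Aa Tt}

A/I-1 un ·: AA|Aa
A/I-2 un ·: AA|Aa
A/II-1 un I-1×I-2: AA|Aa
A/II-2 un ·: AA|Aa
A/II-3 un I-1×I-2: AA|Aa
A/II-4 un ·: AA|Aa
A/III-1 un II-2×II-1: AA|Aa
A/III-2 un II-2×II-1: AA|Aa
A/III-3 un II-4×II-3: AA|Aa
⇒ A over [I-1,I-2,II-1,II-2,II-3,II-4,III-1,III-2,III-3]: 288 consistent
T/I-1 un ·: TT|Tt
T/I-2 un ·: TT|Tt
T/II-1 un I-1×I-2: TT|Tt
T/II-2 un ·: TT|Tt
T/II-3 un I-1×I-2: TT|Tt
T/II-4 aff ·: tt
T/III-1 un II-2×II-1: TT|Tt
T/III-2 ? II-2×II-1: TT|Tt|tt
T/III-3 un II-4×II-3: Tt
⇒ T over [I-1,I-2,II-1,II-2,II-3,II-4,III-1,III-2,III-3]: 95 consistent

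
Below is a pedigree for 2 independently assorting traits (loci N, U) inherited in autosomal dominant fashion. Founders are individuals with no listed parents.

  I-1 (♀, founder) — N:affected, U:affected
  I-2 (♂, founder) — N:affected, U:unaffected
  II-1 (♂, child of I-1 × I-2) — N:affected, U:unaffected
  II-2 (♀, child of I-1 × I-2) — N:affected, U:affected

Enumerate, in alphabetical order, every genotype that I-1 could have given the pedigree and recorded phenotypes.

N/I-1 aff ·: Nn|NN
N/I-2 aff ·: Nn|NN
N/II-1 aff I-1×I-2: Nn|NN
N/II-2 aff I-1×I-2: Nn|NN
⇒ N over [I-1,I-2,II-1,II-2]: 13 consistent
U/I-1 aff ·: Uu
U/I-2 un ·: uu
U/II-1 un I-1×I-2: uu
U/II-2 aff I-1×I-2: Uu
⇒ U over [I-1,I-2,II-1,II-2]: 1 consistent

I-1 ∈ {NN Uu, Nn Uu}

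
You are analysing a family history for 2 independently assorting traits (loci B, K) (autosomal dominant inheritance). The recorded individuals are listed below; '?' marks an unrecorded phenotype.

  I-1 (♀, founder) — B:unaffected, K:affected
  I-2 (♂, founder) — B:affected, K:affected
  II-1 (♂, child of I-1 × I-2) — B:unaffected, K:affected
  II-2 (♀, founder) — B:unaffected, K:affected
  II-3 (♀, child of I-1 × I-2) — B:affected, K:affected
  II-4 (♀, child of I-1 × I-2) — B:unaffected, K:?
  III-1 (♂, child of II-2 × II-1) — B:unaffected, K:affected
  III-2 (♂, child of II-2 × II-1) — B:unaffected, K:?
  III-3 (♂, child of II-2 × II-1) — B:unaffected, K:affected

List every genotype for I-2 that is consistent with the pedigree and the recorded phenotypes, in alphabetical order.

I-2 ∈ {Bb KK, Bb Kk}

B/I-1 un ·: bb
B/I-2 aff ·: Bb
B/II-1 un I-1×I-2: bb
B/II-2 un ·: bb
B/II-3 aff I-1×I-2: Bb
B/II-4 un I-1×I-2: bb
B/III-1 un II-2×II-1: bb
B/III-2 un II-2×II-1: bb
B/III-3 un II-2×II-1: bb
⇒ B over [I-1,I-2,II-1,II-2,II-3,II-4,III-1,III-2,III-3]: 1 consistent
K/I-1 aff ·: Kk|KK
K/I-2 aff ·: Kk|KK
K/II-1 aff I-1×I-2: Kk|KK
K/II-2 aff ·: Kk|KK
K/II-3 aff I-1×I-2: Kk|KK
K/II-4 ? I-1×I-2: kk|Kk|KK
K/III-1 aff II-2×II-1: Kk|KK
K/III-2 ? II-2×II-1: kk|Kk|KK
K/III-3 aff II-2×II-1: Kk|KK
⇒ K over [I-1,I-2,II-1,II-2,II-3,II-4,III-1,III-2,III-3]: 415 consistent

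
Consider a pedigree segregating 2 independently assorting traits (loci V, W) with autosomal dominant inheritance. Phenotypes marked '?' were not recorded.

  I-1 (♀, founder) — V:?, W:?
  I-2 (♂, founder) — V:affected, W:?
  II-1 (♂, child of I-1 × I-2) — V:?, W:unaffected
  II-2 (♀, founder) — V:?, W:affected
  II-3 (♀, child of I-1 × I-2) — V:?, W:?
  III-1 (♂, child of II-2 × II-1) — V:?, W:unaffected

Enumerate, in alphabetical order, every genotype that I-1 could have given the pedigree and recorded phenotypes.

I-1 ∈ {VV Ww, VV ww, Vv Ww, Vv ww, vv Ww, vv ww}

V/I-1 ? ·: vv|Vv|VV
V/I-2 aff ·: Vv|VV
V/II-1 ? I-1×I-2: vv|Vv|VV
V/II-2 ? ·: vv|Vv|VV
V/II-3 ? I-1×I-2: vv|Vv|VV
V/III-1 ? II-2×II-1: vv|Vv|VV
⇒ V over [I-1,I-2,II-1,II-2,II-3,III-1]: 122 consistent
W/I-1 ? ·: ww|Ww
W/I-2 ? ·: ww|Ww
W/II-1 un I-1×I-2: ww
W/II-2 aff ·: Ww
W/II-3 ? I-1×I-2: ww|Ww|WW
W/III-1 un II-2×II-1: ww
⇒ W over [I-1,I-2,II-1,II-2,II-3,III-1]: 8 consistent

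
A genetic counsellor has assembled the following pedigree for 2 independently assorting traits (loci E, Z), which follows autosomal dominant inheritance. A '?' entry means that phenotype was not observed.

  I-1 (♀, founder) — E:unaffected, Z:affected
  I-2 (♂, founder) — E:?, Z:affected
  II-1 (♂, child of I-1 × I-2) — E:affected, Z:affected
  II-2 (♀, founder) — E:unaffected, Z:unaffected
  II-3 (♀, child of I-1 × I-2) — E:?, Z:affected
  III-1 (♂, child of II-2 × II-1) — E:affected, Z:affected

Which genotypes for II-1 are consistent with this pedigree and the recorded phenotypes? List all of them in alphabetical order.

E/I-1 un ·: ee
E/I-2 ? ·: Ee|EE
E/II-1 aff I-1×I-2: Ee
E/II-2 un ·: ee
E/II-3 ? I-1×I-2: ee|Ee
E/III-1 aff II-2×II-1: Ee
⇒ E over [I-1,I-2,II-1,II-2,II-3,III-1]: 3 consistent
Z/I-1 aff ·: Zz|ZZ
Z/I-2 aff ·: Zz|ZZ
Z/II-1 aff I-1×I-2: Zz|ZZ
Z/II-2 un ·: zz
Z/II-3 aff I-1×I-2: Zz|ZZ
Z/III-1 aff II-2×II-1: Zz
⇒ Z over [I-1,I-2,II-1,II-2,II-3,III-1]: 13 consistent

II-1 ∈ {Ee ZZ, Ee Zz}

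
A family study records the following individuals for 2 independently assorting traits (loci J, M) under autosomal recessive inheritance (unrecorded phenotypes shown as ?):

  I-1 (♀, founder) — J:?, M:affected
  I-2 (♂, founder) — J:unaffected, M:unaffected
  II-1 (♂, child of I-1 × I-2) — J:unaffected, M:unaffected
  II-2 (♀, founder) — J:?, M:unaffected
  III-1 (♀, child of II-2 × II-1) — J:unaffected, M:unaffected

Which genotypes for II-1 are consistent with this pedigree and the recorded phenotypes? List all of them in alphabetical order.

J/I-1 ? ·: JJ|Jj|jj
J/I-2 un ·: JJ|Jj
J/II-1 un I-1×I-2: JJ|Jj
J/II-2 ? ·: JJ|Jj|jj
J/III-1 un II-2×II-1: JJ|Jj
⇒ J over [I-1,I-2,II-1,II-2,III-1]: 41 consistent
M/I-1 aff ·: mm
M/I-2 un ·: MM|Mm
M/II-1 un I-1×I-2: Mm
M/II-2 un ·: MM|Mm
M/III-1 un II-2×II-1: MM|Mm
⇒ M over [I-1,I-2,II-1,II-2,III-1]: 8 consistent

II-1 ∈ {JJ Mm, Jj Mm}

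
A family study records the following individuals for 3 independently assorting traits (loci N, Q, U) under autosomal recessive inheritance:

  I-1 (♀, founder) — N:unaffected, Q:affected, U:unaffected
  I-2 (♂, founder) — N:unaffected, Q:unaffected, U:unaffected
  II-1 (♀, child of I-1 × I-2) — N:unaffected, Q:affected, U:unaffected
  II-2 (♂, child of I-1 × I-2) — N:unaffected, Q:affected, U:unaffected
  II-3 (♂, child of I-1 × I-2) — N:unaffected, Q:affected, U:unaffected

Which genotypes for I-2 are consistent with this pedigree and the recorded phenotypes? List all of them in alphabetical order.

I-2 ∈ {NN Qq UU, NN Qq Uu, Nn Qq UU, Nn Qq Uu}

N/I-1 un ·: NN|Nn
N/I-2 un ·: NN|Nn
N/II-1 un I-1×I-2: NN|Nn
N/II-2 un I-1×I-2: NN|Nn
N/II-3 un I-1×I-2: NN|Nn
⇒ N over [I-1,I-2,II-1,II-2,II-3]: 25 consistent
Q/I-1 aff ·: qq
Q/I-2 un ·: Qq
Q/II-1 aff I-1×I-2: qq
Q/II-2 aff I-1×I-2: qq
Q/II-3 aff I-1×I-2: qq
⇒ Q over [I-1,I-2,II-1,II-2,II-3]: 1 consistent
U/I-1 un ·: UU|Uu
U/I-2 un ·: UU|Uu
U/II-1 un I-1×I-2: UU|Uu
U/II-2 un I-1×I-2: UU|Uu
U/II-3 un I-1×I-2: UU|Uu
⇒ U over [I-1,I-2,II-1,II-2,II-3]: 25 consistent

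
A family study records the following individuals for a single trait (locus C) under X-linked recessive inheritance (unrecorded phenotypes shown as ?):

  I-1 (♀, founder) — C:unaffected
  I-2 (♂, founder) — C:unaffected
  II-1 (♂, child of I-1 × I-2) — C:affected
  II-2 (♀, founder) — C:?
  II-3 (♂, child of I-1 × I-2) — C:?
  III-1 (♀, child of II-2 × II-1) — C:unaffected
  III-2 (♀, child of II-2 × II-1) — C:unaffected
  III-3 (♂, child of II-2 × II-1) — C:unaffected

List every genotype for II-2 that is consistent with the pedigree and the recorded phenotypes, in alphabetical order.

II-2 ∈ {X^CX^C, X^CX^c}

C/I-1 un ·: X^CX^c
C/I-2 un ·: X^CY
C/II-1 aff I-1×I-2: X^cY
C/II-2 ? ·: X^CX^C|X^CX^c
C/II-3 ? I-1×I-2: X^CY|X^cY
C/III-1 un II-2×II-1: X^CX^c
C/III-2 un II-2×II-1: X^CX^c
C/III-3 un II-2×II-1: X^CY
⇒ C over [I-1,I-2,II-1,II-2,II-3,III-1,III-2,III-3]: 4 consistent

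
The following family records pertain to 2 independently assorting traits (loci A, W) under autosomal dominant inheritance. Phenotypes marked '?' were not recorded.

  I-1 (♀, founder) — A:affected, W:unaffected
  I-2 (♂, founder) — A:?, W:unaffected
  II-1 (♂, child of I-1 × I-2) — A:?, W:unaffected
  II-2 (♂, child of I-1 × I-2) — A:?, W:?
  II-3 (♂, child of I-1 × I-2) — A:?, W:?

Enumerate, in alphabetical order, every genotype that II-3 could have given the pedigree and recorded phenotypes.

II-3 ∈ {AA ww, Aa ww, aa ww}

A/I-1 aff ·: Aa|AA
A/I-2 ? ·: aa|Aa|AA
A/II-1 ? I-1×I-2: aa|Aa|AA
A/II-2 ? I-1×I-2: aa|Aa|AA
A/II-3 ? I-1×I-2: aa|Aa|AA
⇒ A over [I-1,I-2,II-1,II-2,II-3]: 53 consistent
W/I-1 un ·: ww
W/I-2 un ·: ww
W/II-1 un I-1×I-2: ww
W/II-2 ? I-1×I-2: ww
W/II-3 ? I-1×I-2: ww
⇒ W over [I-1,I-2,II-1,II-2,II-3]: 1 consistent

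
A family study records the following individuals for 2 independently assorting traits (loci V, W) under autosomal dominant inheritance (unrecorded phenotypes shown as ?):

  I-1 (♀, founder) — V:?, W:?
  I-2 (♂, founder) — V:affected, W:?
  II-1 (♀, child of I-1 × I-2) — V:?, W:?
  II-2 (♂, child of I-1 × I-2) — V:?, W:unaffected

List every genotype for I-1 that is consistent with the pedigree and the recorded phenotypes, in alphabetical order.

V/I-1 ? ·: vv|Vv|VV
V/I-2 aff ·: Vv|VV
V/II-1 ? I-1×I-2: vv|Vv|VV
V/II-2 ? I-1×I-2: vv|Vv|VV
⇒ V over [I-1,I-2,II-1,II-2]: 23 consistent
W/I-1 ? ·: ww|Ww
W/I-2 ? ·: ww|Ww
W/II-1 ? I-1×I-2: ww|Ww|WW
W/II-2 un I-1×I-2: ww
⇒ W over [I-1,I-2,II-1,II-2]: 8 consistent

I-1 ∈ {VV Ww, VV ww, Vv Ww, Vv ww, vv Ww, vv ww}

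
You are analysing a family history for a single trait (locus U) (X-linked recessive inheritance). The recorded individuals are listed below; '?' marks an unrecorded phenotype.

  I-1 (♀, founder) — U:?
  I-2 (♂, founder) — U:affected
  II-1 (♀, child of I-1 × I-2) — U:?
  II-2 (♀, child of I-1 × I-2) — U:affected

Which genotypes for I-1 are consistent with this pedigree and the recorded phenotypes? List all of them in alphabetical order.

U/I-1 ? ·: X^UX^u|X^uX^u
U/I-2 aff ·: X^uY
U/II-1 ? I-1×I-2: X^UX^u|X^uX^u
U/II-2 aff I-1×I-2: X^uX^u
⇒ U over [I-1,I-2,II-1,II-2]: 3 consistent

I-1 ∈ {X^UX^u, X^uX^u}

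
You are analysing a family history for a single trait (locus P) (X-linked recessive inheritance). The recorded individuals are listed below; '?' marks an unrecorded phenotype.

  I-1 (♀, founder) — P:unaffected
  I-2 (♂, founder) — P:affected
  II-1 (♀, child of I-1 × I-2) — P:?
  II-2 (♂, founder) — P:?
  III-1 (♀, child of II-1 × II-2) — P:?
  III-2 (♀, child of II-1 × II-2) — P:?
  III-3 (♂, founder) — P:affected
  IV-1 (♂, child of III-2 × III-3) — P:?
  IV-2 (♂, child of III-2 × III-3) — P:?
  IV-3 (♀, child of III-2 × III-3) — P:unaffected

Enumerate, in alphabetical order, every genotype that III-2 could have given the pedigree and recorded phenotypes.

III-2 ∈ {X^PX^P, X^PX^p}

P/I-1 un ·: X^PX^P|X^PX^p
P/I-2 aff ·: X^pY
P/II-1 ? I-1×I-2: X^PX^p|X^pX^p
P/II-2 ? ·: X^PY|X^pY
P/III-1 ? II-1×II-2: X^PX^P|X^PX^p|X^pX^p
P/III-2 ? II-1×II-2: X^PX^P|X^PX^p
P/III-3 aff ·: X^pY
P/IV-1 ? III-2×III-3: X^PY|X^pY
P/IV-2 ? III-2×III-3: X^PY|X^pY
P/IV-3 un III-2×III-3: X^PX^p
⇒ P over [I-1,I-2,II-1,II-2,III-1,III-2,III-3,IV-1,IV-2,IV-3]: 40 consistent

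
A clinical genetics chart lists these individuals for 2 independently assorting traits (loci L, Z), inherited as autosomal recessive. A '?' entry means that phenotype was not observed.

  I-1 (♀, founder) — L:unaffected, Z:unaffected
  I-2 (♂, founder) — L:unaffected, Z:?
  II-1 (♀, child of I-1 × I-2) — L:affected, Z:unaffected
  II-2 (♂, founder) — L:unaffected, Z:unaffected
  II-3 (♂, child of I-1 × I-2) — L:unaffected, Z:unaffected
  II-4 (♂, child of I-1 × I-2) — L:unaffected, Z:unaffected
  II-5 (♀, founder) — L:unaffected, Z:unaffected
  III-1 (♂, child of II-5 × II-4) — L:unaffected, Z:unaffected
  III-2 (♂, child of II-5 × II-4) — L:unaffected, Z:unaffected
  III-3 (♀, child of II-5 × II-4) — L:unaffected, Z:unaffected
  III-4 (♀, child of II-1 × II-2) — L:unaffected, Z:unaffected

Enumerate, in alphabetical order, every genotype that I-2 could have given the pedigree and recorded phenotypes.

I-2 ∈ {Ll ZZ, Ll Zz, Ll zz}

L/I-1 un ·: Ll
L/I-2 un ·: Ll
L/II-1 aff I-1×I-2: ll
L/II-2 un ·: LL|Ll
L/II-3 un I-1×I-2: LL|Ll
L/II-4 un I-1×I-2: LL|Ll
L/II-5 un ·: LL|Ll
L/III-1 un II-5×II-4: LL|Ll
L/III-2 un II-5×II-4: LL|Ll
L/III-3 un II-5×II-4: LL|Ll
L/III-4 un II-1×II-2: Ll
⇒ L over [I-1,I-2,II-1,II-2,II-3,II-4,II-5,III-1,III-2,III-3,III-4]: 100 consistent
Z/I-1 un ·: ZZ|Zz
Z/I-2 ? ·: ZZ|Zz|zz
Z/II-1 un I-1×I-2: ZZ|Zz
Z/II-2 un ·: ZZ|Zz
Z/II-3 un I-1×I-2: ZZ|Zz
Z/II-4 un I-1×I-2: ZZ|Zz
Z/II-5 un ·: ZZ|Zz
Z/III-1 un II-5×II-4: ZZ|Zz
Z/III-2 un II-5×II-4: ZZ|Zz
Z/III-3 un II-5×II-4: ZZ|Zz
Z/III-4 un II-1×II-2: ZZ|Zz
⇒ Z over [I-1,I-2,II-1,II-2,II-3,II-4,II-5,III-1,III-2,III-3,III-4]: 1205 consistent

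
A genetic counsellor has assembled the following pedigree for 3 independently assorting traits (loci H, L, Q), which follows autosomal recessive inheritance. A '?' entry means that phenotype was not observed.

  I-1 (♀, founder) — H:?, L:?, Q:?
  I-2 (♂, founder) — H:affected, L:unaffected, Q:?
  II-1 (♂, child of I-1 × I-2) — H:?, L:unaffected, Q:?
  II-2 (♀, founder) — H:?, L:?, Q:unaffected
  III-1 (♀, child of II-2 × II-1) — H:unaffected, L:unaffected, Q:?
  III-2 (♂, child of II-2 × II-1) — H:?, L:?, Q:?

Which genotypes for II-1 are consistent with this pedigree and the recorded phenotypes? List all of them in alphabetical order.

H/I-1 ? ·: HH|Hh|hh
H/I-2 aff ·: hh
H/II-1 ? I-1×I-2: Hh|hh
H/II-2 ? ·: HH|Hh|hh
H/III-1 un II-2×II-1: HH|Hh
H/III-2 ? II-2×II-1: HH|Hh|hh
⇒ H over [I-1,I-2,II-1,II-2,III-1,III-2]: 30 consistent
L/I-1 ? ·: LL|Ll|ll
L/I-2 un ·: LL|Ll
L/II-1 un I-1×I-2: LL|Ll
L/II-2 ? ·: LL|Ll|ll
L/III-1 un II-2×II-1: LL|Ll
L/III-2 ? II-2×II-1: LL|Ll|ll
⇒ L over [I-1,I-2,II-1,II-2,III-1,III-2]: 84 consistent
Q/I-1 ? ·: QQ|Qq|qq
Q/I-2 ? ·: QQ|Qq|qq
Q/II-1 ? I-1×I-2: QQ|Qq|qq
Q/II-2 un ·: QQ|Qq
Q/III-1 ? II-2×II-1: QQ|Qq|qq
Q/III-2 ? II-2×II-1: QQ|Qq|qq
⇒ Q over [I-1,I-2,II-1,II-2,III-1,III-2]: 131 consistent

II-1 ∈ {Hh LL QQ, Hh LL Qq, Hh LL qq, Hh Ll QQ, Hh Ll Qq, Hh Ll qq, hh LL QQ, hh LL Qq, hh LL qq, hh Ll QQ, hh Ll Qq, hh Ll qq}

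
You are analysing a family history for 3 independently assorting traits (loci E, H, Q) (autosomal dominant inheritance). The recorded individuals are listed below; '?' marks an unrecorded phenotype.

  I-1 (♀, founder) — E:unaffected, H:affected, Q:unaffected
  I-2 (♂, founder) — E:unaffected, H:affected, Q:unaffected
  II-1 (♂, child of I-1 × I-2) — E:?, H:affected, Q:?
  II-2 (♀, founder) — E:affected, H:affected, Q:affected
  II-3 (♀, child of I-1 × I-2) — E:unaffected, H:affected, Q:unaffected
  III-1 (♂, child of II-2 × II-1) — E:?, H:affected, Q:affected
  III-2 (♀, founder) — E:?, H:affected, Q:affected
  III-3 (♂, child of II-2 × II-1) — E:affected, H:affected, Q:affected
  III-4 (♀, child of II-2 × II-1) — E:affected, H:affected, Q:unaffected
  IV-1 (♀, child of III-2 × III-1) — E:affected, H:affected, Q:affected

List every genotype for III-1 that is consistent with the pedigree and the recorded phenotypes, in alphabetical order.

III-1 ∈ {Ee HH Qq, Ee Hh Qq, ee HH Qq, ee Hh Qq}

E/I-1 un ·: ee
E/I-2 un ·: ee
E/II-1 ? I-1×I-2: ee
E/II-2 aff ·: Ee|EE
E/II-3 un I-1×I-2: ee
E/III-1 ? II-2×II-1: ee|Ee
E/III-2 ? ·: ee|Ee|EE
E/III-3 aff II-2×II-1: Ee
E/III-4 aff II-2×II-1: Ee
E/IV-1 aff III-2×III-1: Ee|EE
⇒ E over [I-1,I-2,II-1,II-2,II-3,III-1,III-2,III-3,III-4,IV-1]: 12 consistent
H/I-1 aff ·: Hh|HH
H/I-2 aff ·: Hh|HH
H/II-1 aff I-1×I-2: Hh|HH
H/II-2 aff ·: Hh|HH
H/II-3 aff I-1×I-2: Hh|HH
H/III-1 aff II-2×II-1: Hh|HH
H/III-2 aff ·: Hh|HH
H/III-3 aff II-2×II-1: Hh|HH
H/III-4 aff II-2×II-1: Hh|HH
H/IV-1 aff III-2×III-1: Hh|HH
⇒ H over [I-1,I-2,II-1,II-2,II-3,III-1,III-2,III-3,III-4,IV-1]: 553 consistent
Q/I-1 un ·: qq
Q/I-2 un ·: qq
Q/II-1 ? I-1×I-2: qq
Q/II-2 aff ·: Qq
Q/II-3 un I-1×I-2: qq
Q/III-1 aff II-2×II-1: Qq
Q/III-2 aff ·: Qq|QQ
Q/III-3 aff II-2×II-1: Qq
Q/III-4 un II-2×II-1: qq
Q/IV-1 aff III-2×III-1: Qq|QQ
⇒ Q over [I-1,I-2,II-1,II-2,II-3,III-1,III-2,III-3,III-4,IV-1]: 4 consistent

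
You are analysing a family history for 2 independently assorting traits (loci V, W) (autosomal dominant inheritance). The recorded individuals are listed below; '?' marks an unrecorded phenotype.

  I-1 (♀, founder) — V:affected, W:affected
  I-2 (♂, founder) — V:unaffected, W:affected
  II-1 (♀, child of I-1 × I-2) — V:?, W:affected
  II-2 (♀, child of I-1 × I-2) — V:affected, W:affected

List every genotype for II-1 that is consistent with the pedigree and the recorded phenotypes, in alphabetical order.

V/I-1 aff ·: Vv|VV
V/I-2 un ·: vv
V/II-1 ? I-1×I-2: vv|Vv
V/II-2 aff I-1×I-2: Vv
⇒ V over [I-1,I-2,II-1,II-2]: 3 consistent
W/I-1 aff ·: Ww|WW
W/I-2 aff ·: Ww|WW
W/II-1 aff I-1×I-2: Ww|WW
W/II-2 aff I-1×I-2: Ww|WW
⇒ W over [I-1,I-2,II-1,II-2]: 13 consistent

II-1 ∈ {Vv WW, Vv Ww, vv WW, vv Ww}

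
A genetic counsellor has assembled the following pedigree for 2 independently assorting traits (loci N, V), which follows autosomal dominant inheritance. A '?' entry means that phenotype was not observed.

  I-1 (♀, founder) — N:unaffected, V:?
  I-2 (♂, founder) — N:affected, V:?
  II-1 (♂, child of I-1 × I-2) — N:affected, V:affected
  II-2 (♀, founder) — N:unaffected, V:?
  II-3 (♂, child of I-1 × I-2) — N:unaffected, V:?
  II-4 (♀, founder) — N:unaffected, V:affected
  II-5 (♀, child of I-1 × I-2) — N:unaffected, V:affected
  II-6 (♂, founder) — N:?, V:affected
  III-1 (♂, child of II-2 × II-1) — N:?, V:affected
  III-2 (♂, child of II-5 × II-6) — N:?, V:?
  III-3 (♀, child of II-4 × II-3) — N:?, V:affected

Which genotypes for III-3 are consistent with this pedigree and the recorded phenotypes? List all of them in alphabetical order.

N/I-1 un ·: nn
N/I-2 aff ·: Nn
N/II-1 aff I-1×I-2: Nn
N/II-2 un ·: nn
N/II-3 un I-1×I-2: nn
N/II-4 un ·: nn
N/II-5 un I-1×I-2: nn
N/II-6 ? ·: nn|Nn|NN
N/III-1 ? II-2×II-1: nn|Nn
N/III-2 ? II-5×II-6: nn|Nn
N/III-3 ? II-4×II-3: nn
⇒ N over [I-1,I-2,II-1,II-2,II-3,II-4,II-5,II-6,III-1,III-2,III-3]: 8 consistent
V/I-1 ? ·: vv|Vv|VV
V/I-2 ? ·: vv|Vv|VV
V/II-1 aff I-1×I-2: Vv|VV
V/II-2 ? ·: vv|Vv|VV
V/II-3 ? I-1×I-2: vv|Vv|VV
V/II-4 aff ·: Vv|VV
V/II-5 aff I-1×I-2: Vv|VV
V/II-6 aff ·: Vv|VV
V/III-1 aff II-2×II-1: Vv|VV
V/III-2 ? II-5×II-6: vv|Vv|VV
V/III-3 aff II-4×II-3: Vv|VV
⇒ V over [I-1,I-2,II-1,II-2,II-3,II-4,II-5,II-6,III-1,III-2,III-3]: 2192 consistent

III-3 ∈ {nn VV, nn Vv}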